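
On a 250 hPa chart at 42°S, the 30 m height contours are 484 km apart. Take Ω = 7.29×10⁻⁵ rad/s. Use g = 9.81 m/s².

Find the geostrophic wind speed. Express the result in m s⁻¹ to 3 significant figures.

6.23 m s⁻¹

Coriolis parameter at 42°S:
f = 2Ω sin φ = 2 × 7.29×10⁻⁵ × sin 42° = 9.76×10⁻⁵ s⁻¹
Height gradient: |∂Z/∂n| = 30 m / 484000 m = 6.20×10⁻⁵
On a pressure surface, geostrophic balance gives V_g = (g/f)|∂Z/∂n|:
V_g = 9.81 × 6.20×10⁻⁵ / 9.76×10⁻⁵ = 6.23 m/s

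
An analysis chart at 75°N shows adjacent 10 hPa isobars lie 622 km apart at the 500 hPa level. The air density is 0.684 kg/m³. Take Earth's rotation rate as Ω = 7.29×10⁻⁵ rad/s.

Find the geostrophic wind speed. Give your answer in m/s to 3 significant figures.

16.7 m/s

Coriolis parameter at 75°N:
f = 2Ω sin φ = 2 × 7.29×10⁻⁵ × sin 75° = 1.41×10⁻⁴ s⁻¹
Pressure gradient: |∂P/∂n| = 1000 Pa / 622000 m = 1.61×10⁻³ Pa/m
Geostrophic balance (pressure-gradient force = Coriolis force):
V_g = (1/(fρ)) |∂P/∂n| = 1.61×10⁻³ / (1.41×10⁻⁴ × 0.684) = 16.7 m/s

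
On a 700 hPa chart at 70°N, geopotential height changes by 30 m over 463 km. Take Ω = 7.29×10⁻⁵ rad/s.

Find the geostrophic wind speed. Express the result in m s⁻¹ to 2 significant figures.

4.6 m s⁻¹

Coriolis parameter at 70°N:
f = 2Ω sin φ = 2 × 7.29×10⁻⁵ × sin 70° = 1.37×10⁻⁴ s⁻¹
Height gradient: |∂Z/∂n| = 30 m / 463000 m = 6.48×10⁻⁵
On a pressure surface, geostrophic balance gives V_g = (g/f)|∂Z/∂n|:
V_g = 9.81 × 6.48×10⁻⁵ / 1.37×10⁻⁴ = 4.64 m/s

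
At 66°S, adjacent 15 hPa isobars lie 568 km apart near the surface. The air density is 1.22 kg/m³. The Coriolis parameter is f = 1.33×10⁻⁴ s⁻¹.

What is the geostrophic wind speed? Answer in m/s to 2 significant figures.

16 m/s

Pressure gradient: |∂P/∂n| = 1500 Pa / 568000 m = 2.64×10⁻³ Pa/m
Geostrophic balance (pressure-gradient force = Coriolis force):
V_g = (1/(fρ)) |∂P/∂n| = 2.64×10⁻³ / (1.33×10⁻⁴ × 1.22) = 16.3 m/s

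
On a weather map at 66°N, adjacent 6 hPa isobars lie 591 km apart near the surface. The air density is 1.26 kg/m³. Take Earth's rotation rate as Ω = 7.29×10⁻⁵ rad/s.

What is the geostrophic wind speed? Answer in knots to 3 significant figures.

11.8 knots

Coriolis parameter at 66°N:
f = 2Ω sin φ = 2 × 7.29×10⁻⁵ × sin 66° = 1.33×10⁻⁴ s⁻¹
Pressure gradient: |∂P/∂n| = 600 Pa / 591000 m = 1.02×10⁻³ Pa/m
Geostrophic balance (pressure-gradient force = Coriolis force):
V_g = (1/(fρ)) |∂P/∂n| = 1.02×10⁻³ / (1.33×10⁻⁴ × 1.26) = 6.05 m/s
Converting: 6.05 m/s × 1.944 = 11.8 knots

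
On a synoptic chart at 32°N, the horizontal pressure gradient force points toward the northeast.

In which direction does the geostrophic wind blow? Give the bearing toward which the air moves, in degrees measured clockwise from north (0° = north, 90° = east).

135°

The pressure-gradient force points toward the northeast (bearing 045°).
Geostrophic balance: in the Northern Hemisphere the Coriolis force deflects motion to the right, so the geostrophic wind blows 90° to the right of the pressure-gradient force (low pressure on the left).
Rotating 045° by 90° clockwise gives 135° — the wind blows toward the southeast.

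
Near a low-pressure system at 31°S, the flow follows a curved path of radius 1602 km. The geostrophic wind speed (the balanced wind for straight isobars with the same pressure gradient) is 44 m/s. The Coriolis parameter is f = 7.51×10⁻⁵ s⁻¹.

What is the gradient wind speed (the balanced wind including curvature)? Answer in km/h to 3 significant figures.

123 km/h

Around a low, centrifugal force acts outward with Coriolis, so pressure-gradient force balances both:
(1/ρ)|∂P/∂n| = fV + V²/R  →  V² + fR·V − fR·V_g = 0
With fR = 7.51×10⁻⁵ × 1602×10³ m = 120 m/s:
V = [−fR + √((fR)² + 4 fR V_g)]/2 = [−120 + √(120² + 4×120×44)]/2 = 34.2 m/s
Subgeostrophic (V < V_g = 44 m/s), as expected around a low.
Converting: 34.2 m/s × 3.6 = 123 km/h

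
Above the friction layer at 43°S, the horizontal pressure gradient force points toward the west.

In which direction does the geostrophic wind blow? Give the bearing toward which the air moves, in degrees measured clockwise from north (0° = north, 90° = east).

180°

The pressure-gradient force points toward the west (bearing 270°).
Geostrophic balance: in the Southern Hemisphere the Coriolis force deflects motion to the left, so the geostrophic wind blows 90° to the left of the pressure-gradient force (low pressure on the right).
Rotating 270° by 90° counterclockwise gives 180° — the wind blows toward the south.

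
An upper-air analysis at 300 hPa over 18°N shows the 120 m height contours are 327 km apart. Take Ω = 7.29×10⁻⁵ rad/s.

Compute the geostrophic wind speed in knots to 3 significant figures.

155 knots

Coriolis parameter at 18°N:
f = 2Ω sin φ = 2 × 7.29×10⁻⁵ × sin 18° = 4.51×10⁻⁵ s⁻¹
Height gradient: |∂Z/∂n| = 120 m / 327000 m = 3.67×10⁻⁴
On a pressure surface, geostrophic balance gives V_g = (g/f)|∂Z/∂n|:
V_g = 9.81 × 3.67×10⁻⁴ / 4.51×10⁻⁵ = 79.9 m/s
Converting: 79.9 m/s × 1.944 = 155 knots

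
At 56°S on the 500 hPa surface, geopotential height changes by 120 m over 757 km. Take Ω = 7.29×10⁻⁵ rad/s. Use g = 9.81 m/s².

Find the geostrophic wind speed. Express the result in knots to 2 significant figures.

Coriolis parameter at 56°S:
f = 2Ω sin φ = 2 × 7.29×10⁻⁵ × sin 56° = 1.21×10⁻⁴ s⁻¹
Height gradient: |∂Z/∂n| = 120 m / 757000 m = 1.59×10⁻⁴
On a pressure surface, geostrophic balance gives V_g = (g/f)|∂Z/∂n|:
V_g = 9.81 × 1.59×10⁻⁴ / 1.21×10⁻⁴ = 12.9 m/s
Converting: 12.9 m/s × 1.944 = 25 knots

25 knots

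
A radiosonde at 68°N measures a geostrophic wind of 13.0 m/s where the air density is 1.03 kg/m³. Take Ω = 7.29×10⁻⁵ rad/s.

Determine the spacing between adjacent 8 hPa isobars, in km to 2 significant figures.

440 km

Coriolis parameter at 68°N:
f = 2Ω sin φ = 2 × 7.29×10⁻⁵ × sin 68° = 1.35×10⁻⁴ s⁻¹
Geostrophic balance rearranged: |∂P/∂n| = f ρ V_g
|∂P/∂n| = 1.35×10⁻⁴ × 1.03 × 13.0 = 1.81×10⁻³ Pa/m
Isobar spacing: Δn = ΔP/|∂P/∂n| = 800 Pa / 1.81×10⁻³ Pa/m = 441963 m ≈ 440 km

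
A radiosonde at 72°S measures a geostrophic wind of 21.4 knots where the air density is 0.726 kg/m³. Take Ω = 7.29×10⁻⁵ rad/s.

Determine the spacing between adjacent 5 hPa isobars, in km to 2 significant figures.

Coriolis parameter at 72°S:
f = 2Ω sin φ = 2 × 7.29×10⁻⁵ × sin 72° = 1.39×10⁻⁴ s⁻¹
Wind speed in SI: 21.4 knots = 11.0 m/s
Geostrophic balance rearranged: |∂P/∂n| = f ρ V_g
|∂P/∂n| = 1.39×10⁻⁴ × 0.726 × 11.0 = 1.11×10⁻³ Pa/m
Isobar spacing: Δn = ΔP/|∂P/∂n| = 500 Pa / 1.11×10⁻³ Pa/m = 451147 m ≈ 450 km

450 km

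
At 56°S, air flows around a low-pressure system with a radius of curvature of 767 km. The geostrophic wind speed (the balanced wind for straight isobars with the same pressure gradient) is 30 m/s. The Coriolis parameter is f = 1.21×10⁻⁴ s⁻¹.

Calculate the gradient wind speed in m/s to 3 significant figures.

23.9 m/s

Around a low, centrifugal force acts outward with Coriolis, so pressure-gradient force balances both:
(1/ρ)|∂P/∂n| = fV + V²/R  →  V² + fR·V − fR·V_g = 0
With fR = 1.21×10⁻⁴ × 767×10³ m = 92.8 m/s:
V = [−fR + √((fR)² + 4 fR V_g)]/2 = [−92.8 + √(92.8² + 4×92.8×30)]/2 = 23.9 m/s
Subgeostrophic (V < V_g = 30 m/s), as expected around a low.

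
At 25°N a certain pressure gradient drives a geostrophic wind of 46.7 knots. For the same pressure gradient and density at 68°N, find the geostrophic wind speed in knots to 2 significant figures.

With the same pressure gradient and density, V_g ∝ 1/f ∝ 1/sin φ.
V₂ = V₁ · sin φ₁ / sin φ₂ = 46.7 × sin 25° / sin 68°
V₂ = 46.7 × 0.4226/0.9272 = 21 knots

21 knots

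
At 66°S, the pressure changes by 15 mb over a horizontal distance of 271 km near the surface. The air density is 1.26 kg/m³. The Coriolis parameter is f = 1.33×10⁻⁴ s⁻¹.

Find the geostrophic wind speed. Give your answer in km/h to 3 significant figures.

Pressure gradient: |∂P/∂n| = 1500 Pa / 271000 m = 5.54×10⁻³ Pa/m
Geostrophic balance (pressure-gradient force = Coriolis force):
V_g = (1/(fρ)) |∂P/∂n| = 5.54×10⁻³ / (1.33×10⁻⁴ × 1.26) = 33.0 m/s
Converting: 33.0 m/s × 3.6 = 119 km/h

119 km/h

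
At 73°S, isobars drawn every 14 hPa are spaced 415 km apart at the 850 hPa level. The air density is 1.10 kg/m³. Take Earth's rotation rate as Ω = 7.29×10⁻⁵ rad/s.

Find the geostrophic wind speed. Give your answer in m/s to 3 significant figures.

22.0 m/s

Coriolis parameter at 73°S:
f = 2Ω sin φ = 2 × 7.29×10⁻⁵ × sin 73° = 1.39×10⁻⁴ s⁻¹
Pressure gradient: |∂P/∂n| = 1400 Pa / 415000 m = 3.37×10⁻³ Pa/m
Geostrophic balance (pressure-gradient force = Coriolis force):
V_g = (1/(fρ)) |∂P/∂n| = 3.37×10⁻³ / (1.39×10⁻⁴ × 1.10) = 22.0 m/s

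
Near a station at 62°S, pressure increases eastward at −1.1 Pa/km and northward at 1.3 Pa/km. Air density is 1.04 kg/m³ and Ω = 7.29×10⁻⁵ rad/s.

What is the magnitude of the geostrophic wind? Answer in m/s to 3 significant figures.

12.7 m/s

Coriolis parameter at 62°S:
f = 2Ω sin φ = 2 × 7.29×10⁻⁵ × sin 62° = 1.29×10⁻⁴ s⁻¹
In the Southern Hemisphere f is negative: f = −1.29×10⁻⁴ s⁻¹.
Component geostrophic relations (x east, y north):
u_g = −(1/(fρ)) ∂P/∂y,  v_g = (1/(fρ)) ∂P/∂x
u_g = −(1.3×10⁻³)/(−1.29×10⁻⁴ × 1.04) = 9.71 m/s;  v_g = (−1.1×10⁻³)/(−1.29×10⁻⁴ × 1.04) = 8.22 m/s
|V_g| = √(u_g² + v_g²) = 12.7 m/s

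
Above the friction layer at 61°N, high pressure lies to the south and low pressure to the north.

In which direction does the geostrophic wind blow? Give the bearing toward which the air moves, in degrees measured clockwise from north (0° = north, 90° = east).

090°

The pressure-gradient force points toward the north (bearing 000°).
Geostrophic balance: in the Northern Hemisphere the Coriolis force deflects motion to the right, so the geostrophic wind blows 90° to the right of the pressure-gradient force (low pressure on the left).
Rotating 000° by 90° clockwise gives 090° — the wind blows toward the east.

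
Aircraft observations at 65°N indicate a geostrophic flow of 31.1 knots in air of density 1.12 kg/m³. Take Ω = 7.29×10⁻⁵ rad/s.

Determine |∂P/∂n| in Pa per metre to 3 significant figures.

Coriolis parameter at 65°N:
f = 2Ω sin φ = 2 × 7.29×10⁻⁵ × sin 65° = 1.32×10⁻⁴ s⁻¹
Wind speed in SI: 31.1 knots = 16.0 m/s
Geostrophic balance rearranged: |∂P/∂n| = f ρ V_g
|∂P/∂n| = 1.32×10⁻⁴ × 1.12 × 16.0 = 2.37×10⁻³ Pa/m

2.37×10⁻³ Pa/m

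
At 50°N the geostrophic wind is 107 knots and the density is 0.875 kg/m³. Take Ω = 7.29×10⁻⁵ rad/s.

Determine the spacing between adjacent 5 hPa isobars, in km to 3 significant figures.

92.9 km

Coriolis parameter at 50°N:
f = 2Ω sin φ = 2 × 7.29×10⁻⁵ × sin 50° = 1.12×10⁻⁴ s⁻¹
Wind speed in SI: 107 knots = 55.0 m/s
Geostrophic balance rearranged: |∂P/∂n| = f ρ V_g
|∂P/∂n| = 1.12×10⁻⁴ × 0.875 × 55.0 = 5.38×10⁻³ Pa/m
Isobar spacing: Δn = ΔP/|∂P/∂n| = 500 Pa / 5.38×10⁻³ Pa/m = 92946 m ≈ 92.9 km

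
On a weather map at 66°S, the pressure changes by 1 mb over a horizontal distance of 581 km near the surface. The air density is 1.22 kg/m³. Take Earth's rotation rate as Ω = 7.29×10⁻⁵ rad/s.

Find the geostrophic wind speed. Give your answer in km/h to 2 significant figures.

3.8 km/h

Coriolis parameter at 66°S:
f = 2Ω sin φ = 2 × 7.29×10⁻⁵ × sin 66° = 1.33×10⁻⁴ s⁻¹
Pressure gradient: |∂P/∂n| = 100 Pa / 581000 m = 1.72×10⁻⁴ Pa/m
Geostrophic balance (pressure-gradient force = Coriolis force):
V_g = (1/(fρ)) |∂P/∂n| = 1.72×10⁻⁴ / (1.33×10⁻⁴ × 1.22) = 1.06 m/s
Converting: 1.06 m/s × 3.6 = 3.8 km/h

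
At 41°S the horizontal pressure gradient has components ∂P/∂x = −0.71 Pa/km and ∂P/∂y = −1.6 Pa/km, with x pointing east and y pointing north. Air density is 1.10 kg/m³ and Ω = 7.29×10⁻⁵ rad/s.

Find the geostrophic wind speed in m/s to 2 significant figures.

Coriolis parameter at 41°S:
f = 2Ω sin φ = 2 × 7.29×10⁻⁵ × sin 41° = 9.57×10⁻⁵ s⁻¹
In the Southern Hemisphere f is negative: f = −9.57×10⁻⁵ s⁻¹.
Component geostrophic relations (x east, y north):
u_g = −(1/(fρ)) ∂P/∂y,  v_g = (1/(fρ)) ∂P/∂x
u_g = −(−1.6×10⁻³)/(−9.57×10⁻⁵ × 1.10) = −15.2 m/s;  v_g = (−0.71×10⁻³)/(−9.57×10⁻⁵ × 1.10) = 6.75 m/s
|V_g| = √(u_g² + v_g²) = 16.6 m/s

17 m/s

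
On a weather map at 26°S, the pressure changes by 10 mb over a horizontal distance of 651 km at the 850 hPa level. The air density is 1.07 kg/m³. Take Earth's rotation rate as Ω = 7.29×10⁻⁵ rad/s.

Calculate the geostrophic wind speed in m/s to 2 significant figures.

Coriolis parameter at 26°S:
f = 2Ω sin φ = 2 × 7.29×10⁻⁵ × sin 26° = 6.39×10⁻⁵ s⁻¹
Pressure gradient: |∂P/∂n| = 1000 Pa / 651000 m = 1.54×10⁻³ Pa/m
Geostrophic balance (pressure-gradient force = Coriolis force):
V_g = (1/(fρ)) |∂P/∂n| = 1.54×10⁻³ / (6.39×10⁻⁵ × 1.07) = 22.5 m/s

22 m/s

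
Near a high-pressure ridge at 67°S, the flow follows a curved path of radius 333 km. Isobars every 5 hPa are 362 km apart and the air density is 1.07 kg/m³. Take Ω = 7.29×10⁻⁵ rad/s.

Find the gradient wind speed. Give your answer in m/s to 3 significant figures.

Coriolis parameter at 67°S:
f = 2Ω sin φ = 2 × 7.29×10⁻⁵ × sin 67° = 1.34×10⁻⁴ s⁻¹
Pressure gradient: |∂P/∂n| = 500 Pa / 362000 m = 1.38×10⁻³ Pa/m
Geostrophic speed: V_g = |∂P/∂n|/(fρ) = 1.38×10⁻³/(1.34×10⁻⁴ × 1.07) = 9.62 m/s
Around a high, pressure-gradient force acts outward with centrifugal, so Coriolis balances both:
fV = (1/ρ)|∂P/∂n| + V²/R  →  V² − fR·V + fR·V_g = 0
With fR = 1.34×10⁻⁴ × 333×10³ m = 44.7 m/s:
V = [fR − √((fR)² − 4 fR V_g)]/2 = [44.7 − √(44.7² − 4×44.7×9.62)]/2 = 14 m/s
Supergeostrophic (V > V_g = 9.62 m/s), as expected around a high.

14.0 m/s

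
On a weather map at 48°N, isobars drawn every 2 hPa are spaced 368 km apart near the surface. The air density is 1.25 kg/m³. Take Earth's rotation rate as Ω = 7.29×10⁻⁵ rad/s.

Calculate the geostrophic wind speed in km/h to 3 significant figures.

Coriolis parameter at 48°N:
f = 2Ω sin φ = 2 × 7.29×10⁻⁵ × sin 48° = 1.08×10⁻⁴ s⁻¹
Pressure gradient: |∂P/∂n| = 200 Pa / 368000 m = 5.43×10⁻⁴ Pa/m
Geostrophic balance (pressure-gradient force = Coriolis force):
V_g = (1/(fρ)) |∂P/∂n| = 5.43×10⁻⁴ / (1.08×10⁻⁴ × 1.25) = 4.01 m/s
Converting: 4.01 m/s × 3.6 = 14.4 km/h

14.4 km/h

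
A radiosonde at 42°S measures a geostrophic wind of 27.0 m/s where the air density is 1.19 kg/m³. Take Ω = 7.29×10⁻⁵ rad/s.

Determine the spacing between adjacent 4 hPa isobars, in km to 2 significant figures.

130 km

Coriolis parameter at 42°S:
f = 2Ω sin φ = 2 × 7.29×10⁻⁵ × sin 42° = 9.76×10⁻⁵ s⁻¹
Geostrophic balance rearranged: |∂P/∂n| = f ρ V_g
|∂P/∂n| = 9.76×10⁻⁵ × 1.19 × 27.0 = 3.13×10⁻³ Pa/m
Isobar spacing: Δn = ΔP/|∂P/∂n| = 400 Pa / 3.13×10⁻³ Pa/m = 127609 m ≈ 130 km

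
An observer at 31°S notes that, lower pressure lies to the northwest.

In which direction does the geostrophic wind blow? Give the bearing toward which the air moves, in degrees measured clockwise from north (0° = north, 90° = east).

The pressure-gradient force points toward the northwest (bearing 315°).
Geostrophic balance: in the Southern Hemisphere the Coriolis force deflects motion to the left, so the geostrophic wind blows 90° to the left of the pressure-gradient force (low pressure on the right).
Rotating 315° by 90° counterclockwise gives 225° — the wind blows toward the southwest.

225°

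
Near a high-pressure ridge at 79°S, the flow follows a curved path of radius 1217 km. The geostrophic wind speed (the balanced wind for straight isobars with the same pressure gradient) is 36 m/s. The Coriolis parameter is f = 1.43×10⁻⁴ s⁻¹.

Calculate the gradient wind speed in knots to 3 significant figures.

98.9 knots

Around a high, pressure-gradient force acts outward with centrifugal, so Coriolis balances both:
fV = (1/ρ)|∂P/∂n| + V²/R  →  V² − fR·V + fR·V_g = 0
With fR = 1.43×10⁻⁴ × 1217×10³ m = 174 m/s:
V = [fR − √((fR)² − 4 fR V_g)]/2 = [174 − √(174² − 4×174×36)]/2 = 50.9 m/s
Supergeostrophic (V > V_g = 36 m/s), as expected around a high.
Converting: 50.9 m/s × 1.944 = 98.9 knots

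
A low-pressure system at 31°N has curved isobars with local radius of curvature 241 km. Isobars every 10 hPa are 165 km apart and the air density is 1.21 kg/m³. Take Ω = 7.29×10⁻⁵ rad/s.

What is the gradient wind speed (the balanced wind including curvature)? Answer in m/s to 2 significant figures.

Coriolis parameter at 31°N:
f = 2Ω sin φ = 2 × 7.29×10⁻⁵ × sin 31° = 7.51×10⁻⁵ s⁻¹
Pressure gradient: |∂P/∂n| = 1000 Pa / 165000 m = 6.06×10⁻³ Pa/m
Geostrophic speed: V_g = |∂P/∂n|/(fρ) = 6.06×10⁻³/(7.51×10⁻⁵ × 1.21) = 66.7 m/s
Around a low, centrifugal force acts outward with Coriolis, so pressure-gradient force balances both:
(1/ρ)|∂P/∂n| = fV + V²/R  →  V² + fR·V − fR·V_g = 0
With fR = 7.51×10⁻⁵ × 241×10³ m = 18.1 m/s:
V = [−fR + √((fR)² + 4 fR V_g)]/2 = [−18.1 + √(18.1² + 4×18.1×66.7)]/2 = 26.9 m/s
Subgeostrophic (V < V_g = 66.7 m/s), as expected around a low.

27 m/s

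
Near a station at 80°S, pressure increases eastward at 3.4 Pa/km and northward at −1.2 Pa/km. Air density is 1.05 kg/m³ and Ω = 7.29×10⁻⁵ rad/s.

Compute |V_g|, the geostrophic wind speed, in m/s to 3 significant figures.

23.9 m/s

Coriolis parameter at 80°S:
f = 2Ω sin φ = 2 × 7.29×10⁻⁵ × sin 80° = 1.44×10⁻⁴ s⁻¹
In the Southern Hemisphere f is negative: f = −1.44×10⁻⁴ s⁻¹.
Component geostrophic relations (x east, y north):
u_g = −(1/(fρ)) ∂P/∂y,  v_g = (1/(fρ)) ∂P/∂x
u_g = −(−1.2×10⁻³)/(−1.44×10⁻⁴ × 1.05) = −7.96 m/s;  v_g = (3.4×10⁻³)/(−1.44×10⁻⁴ × 1.05) = −22.6 m/s
|V_g| = √(u_g² + v_g²) = 23.9 m/s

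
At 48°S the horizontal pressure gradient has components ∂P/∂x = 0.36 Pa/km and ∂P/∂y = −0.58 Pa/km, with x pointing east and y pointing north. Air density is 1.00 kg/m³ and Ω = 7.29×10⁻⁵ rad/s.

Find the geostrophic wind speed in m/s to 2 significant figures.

Coriolis parameter at 48°S:
f = 2Ω sin φ = 2 × 7.29×10⁻⁵ × sin 48° = 1.08×10⁻⁴ s⁻¹
In the Southern Hemisphere f is negative: f = −1.08×10⁻⁴ s⁻¹.
Component geostrophic relations (x east, y north):
u_g = −(1/(fρ)) ∂P/∂y,  v_g = (1/(fρ)) ∂P/∂x
u_g = −(−0.58×10⁻³)/(−1.08×10⁻⁴ × 1.00) = −5.35 m/s;  v_g = (0.36×10⁻³)/(−1.08×10⁻⁴ × 1.00) = −3.32 m/s
|V_g| = √(u_g² + v_g²) = 6.30 m/s

6.3 m/s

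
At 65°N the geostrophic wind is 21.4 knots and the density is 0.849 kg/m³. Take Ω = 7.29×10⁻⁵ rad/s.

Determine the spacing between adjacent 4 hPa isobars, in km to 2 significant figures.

320 km

Coriolis parameter at 65°N:
f = 2Ω sin φ = 2 × 7.29×10⁻⁵ × sin 65° = 1.32×10⁻⁴ s⁻¹
Wind speed in SI: 21.4 knots = 11.0 m/s
Geostrophic balance rearranged: |∂P/∂n| = f ρ V_g
|∂P/∂n| = 1.32×10⁻⁴ × 0.849 × 11.0 = 1.24×10⁻³ Pa/m
Isobar spacing: Δn = ΔP/|∂P/∂n| = 400 Pa / 1.24×10⁻³ Pa/m = 323867 m ≈ 320 km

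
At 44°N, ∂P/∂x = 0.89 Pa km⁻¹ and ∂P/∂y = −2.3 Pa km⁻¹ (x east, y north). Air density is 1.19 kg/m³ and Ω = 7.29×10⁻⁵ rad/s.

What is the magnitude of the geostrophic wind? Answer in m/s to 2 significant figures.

20 m/s

Coriolis parameter at 44°N:
f = 2Ω sin φ = 2 × 7.29×10⁻⁵ × sin 44° = 1.01×10⁻⁴ s⁻¹
Component geostrophic relations (x east, y north):
u_g = −(1/(fρ)) ∂P/∂y,  v_g = (1/(fρ)) ∂P/∂x
u_g = −(−2.3×10⁻³)/(1.01×10⁻⁴ × 1.19) = 19.1 m/s;  v_g = (0.89×10⁻³)/(1.01×10⁻⁴ × 1.19) = 7.38 m/s
|V_g| = √(u_g² + v_g²) = 20.5 m/s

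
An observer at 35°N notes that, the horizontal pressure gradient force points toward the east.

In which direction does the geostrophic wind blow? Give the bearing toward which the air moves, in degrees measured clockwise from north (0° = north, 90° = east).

180°

The pressure-gradient force points toward the east (bearing 090°).
Geostrophic balance: in the Northern Hemisphere the Coriolis force deflects motion to the right, so the geostrophic wind blows 90° to the right of the pressure-gradient force (low pressure on the left).
Rotating 090° by 90° clockwise gives 180° — the wind blows toward the south.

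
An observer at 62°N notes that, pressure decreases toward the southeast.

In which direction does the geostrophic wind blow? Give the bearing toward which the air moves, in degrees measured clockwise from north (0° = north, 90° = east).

225°

The pressure-gradient force points toward the southeast (bearing 135°).
Geostrophic balance: in the Northern Hemisphere the Coriolis force deflects motion to the right, so the geostrophic wind blows 90° to the right of the pressure-gradient force (low pressure on the left).
Rotating 135° by 90° clockwise gives 225° — the wind blows toward the southwest.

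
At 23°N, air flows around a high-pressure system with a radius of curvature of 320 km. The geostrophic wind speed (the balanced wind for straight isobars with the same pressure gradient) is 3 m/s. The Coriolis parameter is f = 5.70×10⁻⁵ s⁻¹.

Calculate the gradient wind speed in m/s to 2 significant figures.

Around a high, pressure-gradient force acts outward with centrifugal, so Coriolis balances both:
fV = (1/ρ)|∂P/∂n| + V²/R  →  V² − fR·V + fR·V_g = 0
With fR = 5.70×10⁻⁵ × 320×10³ m = 18.2 m/s:
V = [fR − √((fR)² − 4 fR V_g)]/2 = [18.2 − √(18.2² − 4×18.2×3)]/2 = 3.79 m/s
Supergeostrophic (V > V_g = 3 m/s), as expected around a high.

3.8 m/s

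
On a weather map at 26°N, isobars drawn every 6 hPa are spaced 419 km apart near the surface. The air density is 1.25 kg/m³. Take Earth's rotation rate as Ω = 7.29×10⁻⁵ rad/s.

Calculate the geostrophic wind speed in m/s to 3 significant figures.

17.9 m/s

Coriolis parameter at 26°N:
f = 2Ω sin φ = 2 × 7.29×10⁻⁵ × sin 26° = 6.39×10⁻⁵ s⁻¹
Pressure gradient: |∂P/∂n| = 600 Pa / 419000 m = 1.43×10⁻³ Pa/m
Geostrophic balance (pressure-gradient force = Coriolis force):
V_g = (1/(fρ)) |∂P/∂n| = 1.43×10⁻³ / (6.39×10⁻⁵ × 1.25) = 17.9 m/s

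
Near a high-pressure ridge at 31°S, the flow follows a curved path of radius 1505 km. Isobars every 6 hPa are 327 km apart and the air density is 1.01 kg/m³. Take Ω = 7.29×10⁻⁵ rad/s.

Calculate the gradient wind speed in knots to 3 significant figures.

68.2 knots

Coriolis parameter at 31°S:
f = 2Ω sin φ = 2 × 7.29×10⁻⁵ × sin 31° = 7.51×10⁻⁵ s⁻¹
Pressure gradient: |∂P/∂n| = 600 Pa / 327000 m = 1.83×10⁻³ Pa/m
Geostrophic speed: V_g = |∂P/∂n|/(fρ) = 1.83×10⁻³/(7.51×10⁻⁵ × 1.01) = 24.2 m/s
Around a high, pressure-gradient force acts outward with centrifugal, so Coriolis balances both:
fV = (1/ρ)|∂P/∂n| + V²/R  →  V² − fR·V + fR·V_g = 0
With fR = 7.51×10⁻⁵ × 1505×10³ m = 113 m/s:
V = [fR − √((fR)² − 4 fR V_g)]/2 = [113 − √(113² − 4×113×24.2)]/2 = 35.1 m/s
Supergeostrophic (V > V_g = 24.2 m/s), as expected around a high.
Converting: 35.1 m/s × 1.944 = 68.2 knots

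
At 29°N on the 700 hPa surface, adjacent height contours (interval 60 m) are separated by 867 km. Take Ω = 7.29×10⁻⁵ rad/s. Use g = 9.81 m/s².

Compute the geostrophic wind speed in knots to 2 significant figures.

Coriolis parameter at 29°N:
f = 2Ω sin φ = 2 × 7.29×10⁻⁵ × sin 29° = 7.07×10⁻⁵ s⁻¹
Height gradient: |∂Z/∂n| = 60 m / 867000 m = 6.92×10⁻⁵
On a pressure surface, geostrophic balance gives V_g = (g/f)|∂Z/∂n|:
V_g = 9.81 × 6.92×10⁻⁵ / 7.07×10⁻⁵ = 9.60 m/s
Converting: 9.60 m/s × 1.944 = 19 knots

19 knots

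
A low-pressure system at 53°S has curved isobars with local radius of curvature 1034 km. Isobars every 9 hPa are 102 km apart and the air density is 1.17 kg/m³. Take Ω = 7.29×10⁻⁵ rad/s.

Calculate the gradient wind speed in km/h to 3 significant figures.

168 km/h

Coriolis parameter at 53°S:
f = 2Ω sin φ = 2 × 7.29×10⁻⁵ × sin 53° = 1.16×10⁻⁴ s⁻¹
Pressure gradient: |∂P/∂n| = 900 Pa / 102000 m = 8.82×10⁻³ Pa/m
Geostrophic speed: V_g = |∂P/∂n|/(fρ) = 8.82×10⁻³/(1.16×10⁻⁴ × 1.17) = 64.8 m/s
Around a low, centrifugal force acts outward with Coriolis, so pressure-gradient force balances both:
(1/ρ)|∂P/∂n| = fV + V²/R  →  V² + fR·V − fR·V_g = 0
With fR = 1.16×10⁻⁴ × 1034×10³ m = 120 m/s:
V = [−fR + √((fR)² + 4 fR V_g)]/2 = [−120 + √(120² + 4×120×64.8)]/2 = 46.7 m/s
Subgeostrophic (V < V_g = 64.8 m/s), as expected around a low.
Converting: 46.7 m/s × 3.6 = 168 km/h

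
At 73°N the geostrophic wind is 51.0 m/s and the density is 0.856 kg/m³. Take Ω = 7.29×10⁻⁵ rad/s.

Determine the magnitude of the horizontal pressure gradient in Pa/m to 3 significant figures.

6.09×10⁻³ Pa/m

Coriolis parameter at 73°N:
f = 2Ω sin φ = 2 × 7.29×10⁻⁵ × sin 73° = 1.39×10⁻⁴ s⁻¹
Geostrophic balance rearranged: |∂P/∂n| = f ρ V_g
|∂P/∂n| = 1.39×10⁻⁴ × 0.856 × 51.0 = 6.09×10⁻³ Pa/m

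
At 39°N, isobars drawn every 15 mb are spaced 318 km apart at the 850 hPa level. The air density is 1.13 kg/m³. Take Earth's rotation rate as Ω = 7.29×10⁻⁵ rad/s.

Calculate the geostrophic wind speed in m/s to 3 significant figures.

45.5 m/s

Coriolis parameter at 39°N:
f = 2Ω sin φ = 2 × 7.29×10⁻⁵ × sin 39° = 9.18×10⁻⁵ s⁻¹
Pressure gradient: |∂P/∂n| = 1500 Pa / 318000 m = 4.72×10⁻³ Pa/m
Geostrophic balance (pressure-gradient force = Coriolis force):
V_g = (1/(fρ)) |∂P/∂n| = 4.72×10⁻³ / (9.18×10⁻⁵ × 1.13) = 45.5 m/s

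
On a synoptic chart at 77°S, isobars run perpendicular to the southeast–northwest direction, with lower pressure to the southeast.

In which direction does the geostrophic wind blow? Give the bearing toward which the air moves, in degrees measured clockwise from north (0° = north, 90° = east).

045°

The pressure-gradient force points toward the southeast (bearing 135°).
Geostrophic balance: in the Southern Hemisphere the Coriolis force deflects motion to the left, so the geostrophic wind blows 90° to the left of the pressure-gradient force (low pressure on the right).
Rotating 135° by 90° counterclockwise gives 045° — the wind blows toward the northeast.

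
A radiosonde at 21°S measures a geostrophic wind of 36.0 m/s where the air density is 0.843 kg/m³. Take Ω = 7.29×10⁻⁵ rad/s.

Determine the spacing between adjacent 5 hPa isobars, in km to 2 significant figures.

320 km

Coriolis parameter at 21°S:
f = 2Ω sin φ = 2 × 7.29×10⁻⁵ × sin 21° = 5.23×10⁻⁵ s⁻¹
Geostrophic balance rearranged: |∂P/∂n| = f ρ V_g
|∂P/∂n| = 5.23×10⁻⁵ × 0.843 × 36.0 = 1.59×10⁻³ Pa/m
Isobar spacing: Δn = ΔP/|∂P/∂n| = 500 Pa / 1.59×10⁻³ Pa/m = 315321 m ≈ 320 km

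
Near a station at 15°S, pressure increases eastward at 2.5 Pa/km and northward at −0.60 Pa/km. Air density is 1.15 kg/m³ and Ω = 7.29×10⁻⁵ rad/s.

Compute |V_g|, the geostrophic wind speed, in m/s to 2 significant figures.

Coriolis parameter at 15°S:
f = 2Ω sin φ = 2 × 7.29×10⁻⁵ × sin 15° = 3.77×10⁻⁵ s⁻¹
In the Southern Hemisphere f is negative: f = −3.77×10⁻⁵ s⁻¹.
Component geostrophic relations (x east, y north):
u_g = −(1/(fρ)) ∂P/∂y,  v_g = (1/(fρ)) ∂P/∂x
u_g = −(−0.60×10⁻³)/(−3.77×10⁻⁵ × 1.15) = −13.8 m/s;  v_g = (2.5×10⁻³)/(−3.77×10⁻⁵ × 1.15) = −57.6 m/s
|V_g| = √(u_g² + v_g²) = 59.2 m/s

59 m/s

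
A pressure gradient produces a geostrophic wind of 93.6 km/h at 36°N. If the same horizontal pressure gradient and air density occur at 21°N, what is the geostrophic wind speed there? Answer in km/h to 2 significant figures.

With the same pressure gradient and density, V_g ∝ 1/f ∝ 1/sin φ.
V₂ = V₁ · sin φ₁ / sin φ₂ = 93.6 × sin 36° / sin 21°
V₂ = 93.6 × 0.5878/0.3584 = 150 km/h

150 km/h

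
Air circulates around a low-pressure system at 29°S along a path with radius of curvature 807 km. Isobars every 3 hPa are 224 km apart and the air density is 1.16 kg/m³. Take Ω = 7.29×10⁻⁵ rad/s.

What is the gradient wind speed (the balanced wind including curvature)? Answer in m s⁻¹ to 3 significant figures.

Coriolis parameter at 29°S:
f = 2Ω sin φ = 2 × 7.29×10⁻⁵ × sin 29° = 7.07×10⁻⁵ s⁻¹
Pressure gradient: |∂P/∂n| = 300 Pa / 224000 m = 1.34×10⁻³ Pa/m
Geostrophic speed: V_g = |∂P/∂n|/(fρ) = 1.34×10⁻³/(7.07×10⁻⁵ × 1.16) = 16.3 m/s
Around a low, centrifugal force acts outward with Coriolis, so pressure-gradient force balances both:
(1/ρ)|∂P/∂n| = fV + V²/R  →  V² + fR·V − fR·V_g = 0
With fR = 7.07×10⁻⁵ × 807×10³ m = 57.0 m/s:
V = [−fR + √((fR)² + 4 fR V_g)]/2 = [−57.0 + √(57.0² + 4×57.0×16.3)]/2 = 13.3 m/s
Subgeostrophic (V < V_g = 16.3 m/s), as expected around a low.

13.3 m s⁻¹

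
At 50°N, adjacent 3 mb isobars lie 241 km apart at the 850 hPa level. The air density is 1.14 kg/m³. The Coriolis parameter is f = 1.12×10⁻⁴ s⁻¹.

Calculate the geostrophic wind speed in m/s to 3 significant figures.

9.75 m/s

Pressure gradient: |∂P/∂n| = 300 Pa / 241000 m = 1.24×10⁻³ Pa/m
Geostrophic balance (pressure-gradient force = Coriolis force):
V_g = (1/(fρ)) |∂P/∂n| = 1.24×10⁻³ / (1.12×10⁻⁴ × 1.14) = 9.75 m/s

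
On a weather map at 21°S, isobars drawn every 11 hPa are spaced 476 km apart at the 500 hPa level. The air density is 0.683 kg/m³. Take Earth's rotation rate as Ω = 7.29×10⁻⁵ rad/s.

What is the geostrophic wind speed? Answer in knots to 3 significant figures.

Coriolis parameter at 21°S:
f = 2Ω sin φ = 2 × 7.29×10⁻⁵ × sin 21° = 5.23×10⁻⁵ s⁻¹
Pressure gradient: |∂P/∂n| = 1100 Pa / 476000 m = 2.31×10⁻³ Pa/m
Geostrophic balance (pressure-gradient force = Coriolis force):
V_g = (1/(fρ)) |∂P/∂n| = 2.31×10⁻³ / (5.23×10⁻⁵ × 0.683) = 64.8 m/s
Converting: 64.8 m/s × 1.944 = 126 knots

126 knots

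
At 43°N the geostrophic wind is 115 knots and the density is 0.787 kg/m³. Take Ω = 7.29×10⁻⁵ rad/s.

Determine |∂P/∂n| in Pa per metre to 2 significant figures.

4.6×10⁻³ Pa/m

Coriolis parameter at 43°N:
f = 2Ω sin φ = 2 × 7.29×10⁻⁵ × sin 43° = 9.94×10⁻⁵ s⁻¹
Wind speed in SI: 115 knots = 59.2 m/s
Geostrophic balance rearranged: |∂P/∂n| = f ρ V_g
|∂P/∂n| = 9.94×10⁻⁵ × 0.787 × 59.2 = 4.63×10⁻³ Pa/m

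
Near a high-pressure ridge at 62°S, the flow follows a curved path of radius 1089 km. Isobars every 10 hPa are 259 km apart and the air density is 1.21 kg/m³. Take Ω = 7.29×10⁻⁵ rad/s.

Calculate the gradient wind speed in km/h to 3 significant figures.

Coriolis parameter at 62°S:
f = 2Ω sin φ = 2 × 7.29×10⁻⁵ × sin 62° = 1.29×10⁻⁴ s⁻¹
Pressure gradient: |∂P/∂n| = 1000 Pa / 259000 m = 3.86×10⁻³ Pa/m
Geostrophic speed: V_g = |∂P/∂n|/(fρ) = 3.86×10⁻³/(1.29×10⁻⁴ × 1.21) = 24.8 m/s
Around a high, pressure-gradient force acts outward with centrifugal, so Coriolis balances both:
fV = (1/ρ)|∂P/∂n| + V²/R  →  V² − fR·V + fR·V_g = 0
With fR = 1.29×10⁻⁴ × 1089×10³ m = 140 m/s:
V = [fR − √((fR)² − 4 fR V_g)]/2 = [140 − √(140² − 4×140×24.8)]/2 = 32.2 m/s
Supergeostrophic (V > V_g = 24.8 m/s), as expected around a high.
Converting: 32.2 m/s × 3.6 = 116 km/h

116 km/h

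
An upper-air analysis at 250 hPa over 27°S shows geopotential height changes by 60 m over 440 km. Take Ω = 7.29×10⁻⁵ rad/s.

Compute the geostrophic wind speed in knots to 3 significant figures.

39.3 knots

Coriolis parameter at 27°S:
f = 2Ω sin φ = 2 × 7.29×10⁻⁵ × sin 27° = 6.62×10⁻⁵ s⁻¹
Height gradient: |∂Z/∂n| = 60 m / 440000 m = 1.36×10⁻⁴
On a pressure surface, geostrophic balance gives V_g = (g/f)|∂Z/∂n|:
V_g = 9.81 × 1.36×10⁻⁴ / 6.62×10⁻⁵ = 20.2 m/s
Converting: 20.2 m/s × 1.944 = 39.3 knots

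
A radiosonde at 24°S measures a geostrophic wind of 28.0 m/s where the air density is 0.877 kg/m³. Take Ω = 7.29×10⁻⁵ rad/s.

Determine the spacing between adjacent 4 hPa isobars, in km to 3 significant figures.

275 km

Coriolis parameter at 24°S:
f = 2Ω sin φ = 2 × 7.29×10⁻⁵ × sin 24° = 5.93×10⁻⁵ s⁻¹
Geostrophic balance rearranged: |∂P/∂n| = f ρ V_g
|∂P/∂n| = 5.93×10⁻⁵ × 0.877 × 28.0 = 1.46×10⁻³ Pa/m
Isobar spacing: Δn = ΔP/|∂P/∂n| = 400 Pa / 1.46×10⁻³ Pa/m = 274683 m ≈ 275 km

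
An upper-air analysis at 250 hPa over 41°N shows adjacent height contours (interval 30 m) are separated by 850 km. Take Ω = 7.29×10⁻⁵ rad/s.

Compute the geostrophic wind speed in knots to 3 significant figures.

7.04 knots

Coriolis parameter at 41°N:
f = 2Ω sin φ = 2 × 7.29×10⁻⁵ × sin 41° = 9.57×10⁻⁵ s⁻¹
Height gradient: |∂Z/∂n| = 30 m / 850000 m = 3.53×10⁻⁵
On a pressure surface, geostrophic balance gives V_g = (g/f)|∂Z/∂n|:
V_g = 9.81 × 3.53×10⁻⁵ / 9.57×10⁻⁵ = 3.62 m/s
Converting: 3.62 m/s × 1.944 = 7.04 knots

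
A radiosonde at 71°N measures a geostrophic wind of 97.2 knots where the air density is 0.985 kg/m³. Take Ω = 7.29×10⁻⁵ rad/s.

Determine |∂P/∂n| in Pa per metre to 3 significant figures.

Coriolis parameter at 71°N:
f = 2Ω sin φ = 2 × 7.29×10⁻⁵ × sin 71° = 1.38×10⁻⁴ s⁻¹
Wind speed in SI: 97.2 knots = 50.0 m/s
Geostrophic balance rearranged: |∂P/∂n| = f ρ V_g
|∂P/∂n| = 1.38×10⁻⁴ × 0.985 × 50.0 = 6.79×10⁻³ Pa/m

6.79×10⁻³ Pa/m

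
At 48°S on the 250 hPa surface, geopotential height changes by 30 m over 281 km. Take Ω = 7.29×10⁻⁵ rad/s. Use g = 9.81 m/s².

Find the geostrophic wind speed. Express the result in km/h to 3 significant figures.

Coriolis parameter at 48°S:
f = 2Ω sin φ = 2 × 7.29×10⁻⁵ × sin 48° = 1.08×10⁻⁴ s⁻¹
Height gradient: |∂Z/∂n| = 30 m / 281000 m = 1.07×10⁻⁴
On a pressure surface, geostrophic balance gives V_g = (g/f)|∂Z/∂n|:
V_g = 9.81 × 1.07×10⁻⁴ / 1.08×10⁻⁴ = 9.67 m/s
Converting: 9.67 m/s × 3.6 = 34.8 km/h

34.8 km/h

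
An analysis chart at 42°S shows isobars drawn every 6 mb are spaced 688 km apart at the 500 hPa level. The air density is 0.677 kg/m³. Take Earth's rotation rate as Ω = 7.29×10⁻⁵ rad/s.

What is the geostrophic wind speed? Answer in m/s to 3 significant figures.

13.2 m/s

Coriolis parameter at 42°S:
f = 2Ω sin φ = 2 × 7.29×10⁻⁵ × sin 42° = 9.76×10⁻⁵ s⁻¹
Pressure gradient: |∂P/∂n| = 600 Pa / 688000 m = 8.72×10⁻⁴ Pa/m
Geostrophic balance (pressure-gradient force = Coriolis force):
V_g = (1/(fρ)) |∂P/∂n| = 8.72×10⁻⁴ / (9.76×10⁻⁵ × 0.677) = 13.2 m/s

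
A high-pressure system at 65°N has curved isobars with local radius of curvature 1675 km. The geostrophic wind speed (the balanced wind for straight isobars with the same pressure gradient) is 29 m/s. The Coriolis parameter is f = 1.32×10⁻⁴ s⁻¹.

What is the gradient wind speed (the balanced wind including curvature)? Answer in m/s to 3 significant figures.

Around a high, pressure-gradient force acts outward with centrifugal, so Coriolis balances both:
fV = (1/ρ)|∂P/∂n| + V²/R  →  V² − fR·V + fR·V_g = 0
With fR = 1.32×10⁻⁴ × 1675×10³ m = 221 m/s:
V = [fR − √((fR)² − 4 fR V_g)]/2 = [221 − √(221² − 4×221×29)]/2 = 34.3 m/s
Supergeostrophic (V > V_g = 29 m/s), as expected around a high.

34.3 m/s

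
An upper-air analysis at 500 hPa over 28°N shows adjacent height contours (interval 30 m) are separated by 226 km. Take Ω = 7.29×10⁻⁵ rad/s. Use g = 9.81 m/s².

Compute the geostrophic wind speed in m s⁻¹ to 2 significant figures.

Coriolis parameter at 28°N:
f = 2Ω sin φ = 2 × 7.29×10⁻⁵ × sin 28° = 6.84×10⁻⁵ s⁻¹
Height gradient: |∂Z/∂n| = 30 m / 226000 m = 1.33×10⁻⁴
On a pressure surface, geostrophic balance gives V_g = (g/f)|∂Z/∂n|:
V_g = 9.81 × 1.33×10⁻⁴ / 6.84×10⁻⁵ = 19.0 m/s

19 m s⁻¹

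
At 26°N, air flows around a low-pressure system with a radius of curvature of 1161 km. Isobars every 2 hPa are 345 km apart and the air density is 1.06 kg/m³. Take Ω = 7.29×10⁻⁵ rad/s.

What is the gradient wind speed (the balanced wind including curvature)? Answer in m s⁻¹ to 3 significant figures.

7.75 m s⁻¹

Coriolis parameter at 26°N:
f = 2Ω sin φ = 2 × 7.29×10⁻⁵ × sin 26° = 6.39×10⁻⁵ s⁻¹
Pressure gradient: |∂P/∂n| = 200 Pa / 345000 m = 5.80×10⁻⁴ Pa/m
Geostrophic speed: V_g = |∂P/∂n|/(fρ) = 5.80×10⁻⁴/(6.39×10⁻⁵ × 1.06) = 8.56 m/s
Around a low, centrifugal force acts outward with Coriolis, so pressure-gradient force balances both:
(1/ρ)|∂P/∂n| = fV + V²/R  →  V² + fR·V − fR·V_g = 0
With fR = 6.39×10⁻⁵ × 1161×10³ m = 74.2 m/s:
V = [−fR + √((fR)² + 4 fR V_g)]/2 = [−74.2 + √(74.2² + 4×74.2×8.56)]/2 = 7.75 m/s
Subgeostrophic (V < V_g = 8.56 m/s), as expected around a low.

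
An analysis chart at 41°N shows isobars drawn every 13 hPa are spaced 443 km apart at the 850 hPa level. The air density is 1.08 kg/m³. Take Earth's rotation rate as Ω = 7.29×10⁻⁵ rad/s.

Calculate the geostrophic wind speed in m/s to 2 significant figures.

28 m/s

Coriolis parameter at 41°N:
f = 2Ω sin φ = 2 × 7.29×10⁻⁵ × sin 41° = 9.57×10⁻⁵ s⁻¹
Pressure gradient: |∂P/∂n| = 1300 Pa / 443000 m = 2.93×10⁻³ Pa/m
Geostrophic balance (pressure-gradient force = Coriolis force):
V_g = (1/(fρ)) |∂P/∂n| = 2.93×10⁻³ / (9.57×10⁻⁵ × 1.08) = 28.4 m/s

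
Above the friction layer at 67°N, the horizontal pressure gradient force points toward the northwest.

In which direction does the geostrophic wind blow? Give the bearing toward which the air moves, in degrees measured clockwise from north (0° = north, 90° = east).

045°

The pressure-gradient force points toward the northwest (bearing 315°).
Geostrophic balance: in the Northern Hemisphere the Coriolis force deflects motion to the right, so the geostrophic wind blows 90° to the right of the pressure-gradient force (low pressure on the left).
Rotating 315° by 90° clockwise gives 045° — the wind blows toward the northeast.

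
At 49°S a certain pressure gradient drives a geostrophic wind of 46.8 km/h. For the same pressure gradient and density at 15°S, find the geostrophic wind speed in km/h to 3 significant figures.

With the same pressure gradient and density, V_g ∝ 1/f ∝ 1/sin φ.
V₂ = V₁ · sin φ₁ / sin φ₂ = 46.8 × sin 49° / sin 15°
V₂ = 46.8 × 0.7547/0.2588 = 136 km/h

136 km/h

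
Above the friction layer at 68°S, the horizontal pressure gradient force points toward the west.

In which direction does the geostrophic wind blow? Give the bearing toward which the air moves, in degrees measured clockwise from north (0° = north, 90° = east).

180°

The pressure-gradient force points toward the west (bearing 270°).
Geostrophic balance: in the Southern Hemisphere the Coriolis force deflects motion to the left, so the geostrophic wind blows 90° to the left of the pressure-gradient force (low pressure on the right).
Rotating 270° by 90° counterclockwise gives 180° — the wind blows toward the south.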